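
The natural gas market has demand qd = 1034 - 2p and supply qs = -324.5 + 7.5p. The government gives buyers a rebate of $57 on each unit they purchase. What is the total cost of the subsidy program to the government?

Pre-subsidy: 1034 - 2p = -324.5 + 7.5p gives p* = 143, q* = 748.
With the rebate, buyers effectively pay pb = ps − 57, where ps is the price sellers receive.
Demand in terms of ps becomes qd = 1034 − 2(ps − 57) = 1148 - 2ps. Setting this equal to supply: 1148 - 2ps = -324.5 + 7.5ps, so ps = 155.
Buyers pay pb = 155 − 57 = 98; q' = -324.5 + 7.5·155 = 838.
Government outlay = subsidy × quantity = 57 × 838 = 47766.

Government cost = $47766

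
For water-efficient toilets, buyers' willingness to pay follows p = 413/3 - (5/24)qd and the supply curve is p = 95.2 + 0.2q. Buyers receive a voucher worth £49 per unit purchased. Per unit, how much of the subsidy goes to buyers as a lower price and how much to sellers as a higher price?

Pre-subsidy: 413/3 - (5/24)q = 95.2 + 0.2q gives q* = 104 and p* = 116.
With the rebate, buyers effectively pay pb = ps − 49, where ps is the price sellers receive.
On the curves, pb = 413/3 - (5/24)q and ps = 95.2 + 0.2q; the wedge ps − pb = 49 gives 95.2 + 0.2q − (413/3 - (5/24)q) = 49, so q' = 224.
Then pb = 413/3 − (5/24)·224 = 91 and ps = 95.2 + 0.2·224 = 140.
Buyers' price falls by p* − pb = 116 − 91 = 25; sellers' price rises by ps − p* = 140 − 116 = 24.

Buyers gain £25 per unit; sellers gain £24 per unit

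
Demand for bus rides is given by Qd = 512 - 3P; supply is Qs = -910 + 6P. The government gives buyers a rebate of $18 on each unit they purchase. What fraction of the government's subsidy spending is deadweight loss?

Pre-subsidy: 512 - 3P = -910 + 6P gives P* = 158, Q* = 38.
With the rebate, buyers effectively pay Pb = Ps − 18, where Ps is the price sellers receive.
Demand in terms of Ps becomes Qd = 512 − 3(Ps − 18) = 566 - 3Ps. Setting this equal to supply: 566 - 3Ps = -910 + 6Ps, so Ps = 164.
Buyers pay Pb = 164 − 18 = 146; Q' = -910 + 6·164 = 74.
ΔCS = ½(38 + 74)(158 − 146) = 672; ΔPS = ½(38 + 74)(164 − 158) = 336.
Government spending = 18 × 74 = 1332.
DWL = ½ × 18 × (74 − 38) = 324; fraction = 324 / 1332 = 9/37.

DWL / government spending = 9/37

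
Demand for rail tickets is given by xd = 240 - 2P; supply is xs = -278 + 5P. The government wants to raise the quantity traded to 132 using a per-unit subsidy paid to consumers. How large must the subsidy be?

Required subsidy s = 28 per unit

At x = 132, invert demand for the buyer price: Pb = (240 − 132)/2 = 54; invert supply for the seller price: Ps = (132 − (-278))/5 = 82.
The subsidy must fill the gap: s = Ps − Pb = 82 − 54 = 28.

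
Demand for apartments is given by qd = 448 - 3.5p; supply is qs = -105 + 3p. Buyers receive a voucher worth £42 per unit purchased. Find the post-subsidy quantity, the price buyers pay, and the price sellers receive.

q' = 2835/13; buyers pay 854/13; sellers receive 1400/13

Pre-subsidy: 448 - 3.5p = -105 + 3p gives p* = 1106/13, q* = 1953/13.
With the rebate, buyers effectively pay pb = ps − 42, where ps is the price sellers receive.
Demand in terms of ps becomes qd = 448 − 3.5(ps − 42) = 595 - 3.5ps. Setting this equal to supply: 595 - 3.5ps = -105 + 3ps, so ps = 1400/13.
Buyers pay pb = 1400/13 − 42 = 854/13; q' = -105 + 3·(1400/13) = 2835/13.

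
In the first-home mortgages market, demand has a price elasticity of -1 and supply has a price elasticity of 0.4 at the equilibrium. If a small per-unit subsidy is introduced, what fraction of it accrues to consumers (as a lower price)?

Consumer share = 2/7

For a small subsidy around the equilibrium, the benefit split depends on the relative slopes, which at a point are proportional to the elasticities.
Buyer share = εs/(εs + |εd|) = 0.4/(0.4 + 1) = 2/7; seller share = |εd|/(εs + |εd|) = 5/7.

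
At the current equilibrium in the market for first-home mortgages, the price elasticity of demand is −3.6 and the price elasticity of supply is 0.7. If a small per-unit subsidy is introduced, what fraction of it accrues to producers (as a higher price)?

Producer share = 36/43

For a small subsidy around the equilibrium, the benefit split depends on the relative slopes, which at a point are proportional to the elasticities.
Buyer share = εs/(εs + |εd|) = 0.7/(0.7 + 3.6) = 7/43; seller share = |εd|/(εs + |εd|) = 36/43.
So producers capture 36/43 of the subsidy.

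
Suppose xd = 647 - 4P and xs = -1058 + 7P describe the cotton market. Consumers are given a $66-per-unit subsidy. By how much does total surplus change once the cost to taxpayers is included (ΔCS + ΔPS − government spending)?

Net change in total surplus = -$5544

Pre-subsidy: 647 - 4P = -1058 + 7P gives P* = 155, x* = 27.
With the rebate, buyers effectively pay Pb = Ps − 66, where Ps is the price sellers receive.
Demand in terms of Ps becomes xd = 647 − 4(Ps − 66) = 911 - 4Ps. Setting this equal to supply: 911 - 4Ps = -1058 + 7Ps, so Ps = 179.
Buyers pay Pb = 179 − 66 = 113; x' = -1058 + 7·179 = 195.
ΔCS = ½(27 + 195)(155 − 113) = 4662; ΔPS = ½(27 + 195)(179 − 155) = 2664.
Government spending = 66 × 195 = 12870.
Net change = 4662 + 2664 − 12870 = -5544. The loss equals the DWL triangle ½·66·168.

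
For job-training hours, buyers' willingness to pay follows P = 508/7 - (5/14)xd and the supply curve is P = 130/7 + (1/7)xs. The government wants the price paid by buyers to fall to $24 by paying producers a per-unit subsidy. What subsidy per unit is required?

At a buyer price of 24, quantity demanded is 203.2 − 2.8·24 = 136.
Sellers supply 136 only when they receive Ps = 130/7 + (1/7)·136 = 38.
s = Ps − Pb = 38 − 24 = 14.

Required subsidy s = $14 per unit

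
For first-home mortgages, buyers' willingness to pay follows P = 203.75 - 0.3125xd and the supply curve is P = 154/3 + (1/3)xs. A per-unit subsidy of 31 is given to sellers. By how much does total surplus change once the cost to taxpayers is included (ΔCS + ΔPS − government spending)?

Net change in total surplus = -744

Pre-subsidy: 203.75 - 0.3125x = 154/3 + (1/3)x gives x* = 236 and P* = 130.
With the subsidy, sellers receive Ps = Pb + 31 for each unit, where Pb is the price buyers pay.
On the curves, Pb = 203.75 - 0.3125x and Ps = 154/3 + (1/3)x; the wedge Ps − Pb = 31 gives 154/3 + (1/3)x − (203.75 - 0.3125x) = 31, so x' = 284.
Then Pb = 203.75 − 0.3125·284 = 115 and Ps = 154/3 + (1/3)·284 = 146.
ΔCS = ½(236 + 284)(130 − 115) = 3900; ΔPS = ½(236 + 284)(146 − 130) = 4160.
Government spending = 31 × 284 = 8804.
Net change = 3900 + 4160 − 8804 = -744. The loss equals the DWL triangle ½·31·48.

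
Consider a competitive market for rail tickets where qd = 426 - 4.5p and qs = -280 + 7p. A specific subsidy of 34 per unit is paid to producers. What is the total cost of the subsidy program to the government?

Government cost = 189924/23

Pre-subsidy: 426 - 4.5p = -280 + 7p gives p* = 1412/23, q* = 3444/23.
With the subsidy, sellers receive ps = pb + 34 for each unit, where pb is the price buyers pay.
Supply in terms of pb becomes qs = -280 + 7(pb + 34) = -42 + 7pb. Setting this equal to demand: 426 - 4.5pb = -42 + 7pb, so pb = 936/23.
Sellers receive ps = 936/23 + 34 = 1718/23; q' = 426 − 4.5·(936/23) = 5586/23.
Government outlay = subsidy × quantity = 34 × 5586/23 = 189924/23.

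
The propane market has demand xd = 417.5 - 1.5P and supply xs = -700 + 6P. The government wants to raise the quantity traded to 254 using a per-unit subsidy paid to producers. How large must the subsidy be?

At x = 254, invert demand for the buyer price: Pb = (417.5 − 254)/1.5 = 109; invert supply for the seller price: Ps = (254 − (-700))/6 = 159.
The subsidy must fill the gap: s = Ps − Pb = 159 − 109 = 50.

Required subsidy s = 50 per unit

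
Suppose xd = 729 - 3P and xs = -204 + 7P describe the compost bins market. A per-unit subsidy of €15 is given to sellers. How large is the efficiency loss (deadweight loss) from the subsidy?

Deadweight loss = €236.25

Pre-subsidy: 729 - 3P = -204 + 7P gives P* = 93.3, x* = 449.1.
With the subsidy, sellers receive Ps = Pb + 15 for each unit, where Pb is the price buyers pay.
Supply in terms of Pb becomes xs = -204 + 7(Pb + 15) = -99 + 7Pb. Setting this equal to demand: 729 - 3Pb = -99 + 7Pb, so Pb = 82.8.
Sellers receive Ps = 82.8 + 15 = 97.8; x' = 729 − 3·82.8 = 480.6.
The subsidy expands output by 480.6 − 449.1 = 31.5 past the efficient level; on those units the gap between marginal cost and willingness to pay runs from 0 up to 15.
DWL = ½ × 15 × 31.5 = 236.25.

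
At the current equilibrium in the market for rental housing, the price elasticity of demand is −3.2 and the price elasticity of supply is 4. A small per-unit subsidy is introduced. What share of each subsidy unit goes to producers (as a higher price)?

For a small subsidy around the equilibrium, the benefit split depends on the relative slopes, which at a point are proportional to the elasticities.
Buyer share = εs/(εs + |εd|) = 4/(4 + 3.2) = 5/9; seller share = |εd|/(εs + |εd|) = 4/9.
So producers capture 4/9 of the subsidy.

Producer share = 4/9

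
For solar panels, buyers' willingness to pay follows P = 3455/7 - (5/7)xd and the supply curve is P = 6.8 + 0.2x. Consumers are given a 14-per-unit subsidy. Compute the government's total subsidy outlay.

Government cost = 7668.0625

Pre-subsidy: 3455/7 - (5/7)x = 6.8 + 0.2x gives x* = 532.40625 and P* = 113.28125.
With the rebate, buyers effectively pay Pb = Ps − 14, where Ps is the price sellers receive.
On the curves, Pb = 3455/7 - (5/7)x and Ps = 6.8 + 0.2x; the wedge Ps − Pb = 14 gives 6.8 + 0.2x − (3455/7 - (5/7)x) = 14, so x' = 547.71875.
Then Pb = 3455/7 − (5/7)·547.71875 = 102.34375 and Ps = 6.8 + 0.2·547.71875 = 116.34375.
Government outlay = subsidy × quantity = 14 × 547.71875 = 7668.0625.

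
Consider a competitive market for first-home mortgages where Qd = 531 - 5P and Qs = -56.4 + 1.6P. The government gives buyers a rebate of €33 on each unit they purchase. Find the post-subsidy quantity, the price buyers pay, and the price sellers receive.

Pre-subsidy: 531 - 5P = -56.4 + 1.6P gives P* = 89, Q* = 86.
With the rebate, buyers effectively pay Pb = Ps − 33, where Ps is the price sellers receive.
Demand in terms of Ps becomes Qd = 531 − 5(Ps − 33) = 696 - 5Ps. Setting this equal to supply: 696 - 5Ps = -56.4 + 1.6Ps, so Ps = 114.
Buyers pay Pb = 114 − 33 = 81; Q' = -56.4 + 1.6·114 = 126.

Q' = 126; buyers pay €81; sellers receive €114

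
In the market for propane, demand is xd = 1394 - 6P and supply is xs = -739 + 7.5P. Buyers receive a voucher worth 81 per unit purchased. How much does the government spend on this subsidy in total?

Government cost = 57996

Pre-subsidy: 1394 - 6P = -739 + 7.5P gives P* = 158, x* = 446.
With the rebate, buyers effectively pay Pb = Ps − 81, where Ps is the price sellers receive.
Demand in terms of Ps becomes xd = 1394 − 6(Ps − 81) = 1880 - 6Ps. Setting this equal to supply: 1880 - 6Ps = -739 + 7.5Ps, so Ps = 194.
Buyers pay Pb = 194 − 81 = 113; x' = -739 + 7.5·194 = 716.
Government outlay = subsidy × quantity = 81 × 716 = 57996.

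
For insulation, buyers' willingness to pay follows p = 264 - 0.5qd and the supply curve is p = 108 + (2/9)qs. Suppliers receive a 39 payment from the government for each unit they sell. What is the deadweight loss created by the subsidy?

Deadweight loss = 1053

Pre-subsidy: 264 - 0.5q = 108 + (2/9)q gives q* = 216 and p* = 156.
With the subsidy, sellers receive ps = pb + 39 for each unit, where pb is the price buyers pay.
On the curves, pb = 264 - 0.5q and ps = 108 + (2/9)q; the wedge ps − pb = 39 gives 108 + (2/9)q − (264 - 0.5q) = 39, so q' = 270.
Then pb = 264 − 0.5·270 = 129 and ps = 108 + (2/9)·270 = 168.
The subsidy expands output by 270 − 216 = 54 past the efficient level; on those units the gap between marginal cost and willingness to pay runs from 0 up to 39.
DWL = ½ × 39 × 54 = 1053.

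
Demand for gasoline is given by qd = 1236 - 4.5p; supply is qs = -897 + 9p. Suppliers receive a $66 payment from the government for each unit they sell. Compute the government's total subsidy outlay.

Pre-subsidy: 1236 - 4.5p = -897 + 9p gives p* = 158, q* = 525.
With the subsidy, sellers receive ps = pb + 66 for each unit, where pb is the price buyers pay.
Supply in terms of pb becomes qs = -897 + 9(pb + 66) = -303 + 9pb. Setting this equal to demand: 1236 - 4.5pb = -303 + 9pb, so pb = 114.
Sellers receive ps = 114 + 66 = 180; q' = 1236 − 4.5·114 = 723.
Government outlay = subsidy × quantity = 66 × 723 = 47718.

Government cost = $47718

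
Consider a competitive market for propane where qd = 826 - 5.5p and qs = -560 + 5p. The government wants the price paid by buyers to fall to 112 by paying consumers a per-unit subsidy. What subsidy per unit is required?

At a buyer price of 112, quantity demanded is 826 − 5.5·112 = 210.
Sellers supply 210 only when they receive ps with -560 + 5·ps = 210, i.e. ps = 154.
s = ps − pb = 154 − 112 = 42.

Required subsidy s = 42 per unit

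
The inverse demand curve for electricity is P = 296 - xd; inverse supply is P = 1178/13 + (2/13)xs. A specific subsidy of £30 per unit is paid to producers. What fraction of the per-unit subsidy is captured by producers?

Producer share = 2/15

Pre-subsidy: 296 - x = 1178/13 + (2/13)x gives x* = 178 and P* = 118.
With the subsidy, sellers receive Ps = Pb + 30 for each unit, where Pb is the price buyers pay.
On the curves, Pb = 296 - x and Ps = 1178/13 + (2/13)x; the wedge Ps − Pb = 30 gives 1178/13 + (2/13)x − (296 - x) = 30, so x' = 204.
Then Pb = 296 − 1·204 = 92 and Ps = 1178/13 + (2/13)·204 = 122.
Buyers' price falls by P* − Pb = 118 − 92 = 26; sellers' price rises by Ps − P* = 122 − 118 = 4.
So producers capture 4/30 = 2/15 of each unit of subsidy.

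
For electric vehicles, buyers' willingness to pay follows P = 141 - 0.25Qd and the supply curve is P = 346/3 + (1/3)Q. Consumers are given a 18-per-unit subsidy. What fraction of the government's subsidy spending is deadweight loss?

Pre-subsidy: 141 - 0.25Q = 346/3 + (1/3)Q gives Q* = 44 and P* = 130.
With the rebate, buyers effectively pay Pb = Ps − 18, where Ps is the price sellers receive.
On the curves, Pb = 141 - 0.25Q and Ps = 346/3 + (1/3)Q; the wedge Ps − Pb = 18 gives 346/3 + (1/3)Q − (141 - 0.25Q) = 18, so Q' = 524/7.
Then Pb = 141 − 0.25·(524/7) = 856/7 and Ps = 346/3 + (1/3)·(524/7) = 982/7.
ΔCS = ½(44 + 524/7)(130 − 856/7) = 22464/49; ΔPS = ½(44 + 524/7)(982/7 − 130) = 29952/49.
Government spending = 18 × 524/7 = 9432/7.
DWL = ½ × 18 × (524/7 − 44) = 1944/7; fraction = (1944/7) / (9432/7) = 27/131.

DWL / government spending = 27/131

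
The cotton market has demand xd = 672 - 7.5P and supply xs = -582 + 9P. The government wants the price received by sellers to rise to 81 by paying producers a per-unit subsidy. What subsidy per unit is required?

Required subsidy s = 11 per unit

At a seller price of 81, quantity supplied is -582 + 9·81 = 147.
Buyers absorb 147 only when they pay Pb with 672 − 7.5·Pb = 147, i.e. Pb = 70.
s = Ps − Pb = 81 − 70 = 11.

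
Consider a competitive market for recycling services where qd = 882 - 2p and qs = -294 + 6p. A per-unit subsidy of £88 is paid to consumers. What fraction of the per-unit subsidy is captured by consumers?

Consumer share = 0.75

Pre-subsidy: 882 - 2p = -294 + 6p gives p* = 147, q* = 588.
With the rebate, buyers effectively pay pb = ps − 88, where ps is the price sellers receive.
Demand in terms of ps becomes qd = 882 − 2(ps − 88) = 1058 - 2ps. Setting this equal to supply: 1058 - 2ps = -294 + 6ps, so ps = 169.
Buyers pay pb = 169 − 88 = 81; q' = -294 + 6·169 = 720.
Buyers' price falls by p* − pb = 147 − 81 = 66; sellers' price rises by ps − p* = 169 − 147 = 22.
So consumers capture 66/88 = 0.75 of each unit of subsidy.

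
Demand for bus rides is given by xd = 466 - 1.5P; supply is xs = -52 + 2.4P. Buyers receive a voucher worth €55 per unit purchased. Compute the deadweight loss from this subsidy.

Pre-subsidy: 466 - 1.5P = -52 + 2.4P gives P* = 5180/39, x* = 3468/13.
With the rebate, buyers effectively pay Pb = Ps − 55, where Ps is the price sellers receive.
Demand in terms of Ps becomes xd = 466 − 1.5(Ps − 55) = 548.5 - 1.5Ps. Setting this equal to supply: 548.5 - 1.5Ps = -52 + 2.4Ps, so Ps = 6005/39.
Buyers pay Pb = 6005/39 − 55 = 3860/39; x' = -52 + 2.4·(6005/39) = 4128/13.
The subsidy expands output by 4128/13 − 3468/13 = 660/13 past the efficient level; on those units the gap between marginal cost and willingness to pay runs from 0 up to 55.
DWL = ½ × 55 × 660/13 = 18150/13.

Deadweight loss = 18150/13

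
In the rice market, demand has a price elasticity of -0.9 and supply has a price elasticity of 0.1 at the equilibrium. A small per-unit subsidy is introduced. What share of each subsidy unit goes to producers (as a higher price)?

For a small subsidy around the equilibrium, the benefit split depends on the relative slopes, which at a point are proportional to the elasticities.
Buyer share = εs/(εs + |εd|) = 0.1/(0.1 + 0.9) = 0.1; seller share = |εd|/(εs + |εd|) = 0.9.
So producers capture 0.9 of the subsidy.

Producer share = 0.9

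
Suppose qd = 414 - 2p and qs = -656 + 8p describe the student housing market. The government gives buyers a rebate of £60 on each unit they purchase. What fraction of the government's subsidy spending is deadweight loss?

DWL / government spending = 6/37

Pre-subsidy: 414 - 2p = -656 + 8p gives p* = 107, q* = 200.
With the rebate, buyers effectively pay pb = ps − 60, where ps is the price sellers receive.
Demand in terms of ps becomes qd = 414 − 2(ps − 60) = 534 - 2ps. Setting this equal to supply: 534 - 2ps = -656 + 8ps, so ps = 119.
Buyers pay pb = 119 − 60 = 59; q' = -656 + 8·119 = 296.
ΔCS = ½(200 + 296)(107 − 59) = 11904; ΔPS = ½(200 + 296)(119 − 107) = 2976.
Government spending = 60 × 296 = 17760.
DWL = ½ × 60 × (296 − 200) = 2880; fraction = 2880 / 17760 = 6/37.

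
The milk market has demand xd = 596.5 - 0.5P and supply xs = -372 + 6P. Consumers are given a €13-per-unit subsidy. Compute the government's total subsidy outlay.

Pre-subsidy: 596.5 - 0.5P = -372 + 6P gives P* = 149, x* = 522.
With the rebate, buyers effectively pay Pb = Ps − 13, where Ps is the price sellers receive.
Demand in terms of Ps becomes xd = 596.5 − 0.5(Ps − 13) = 603 - 0.5Ps. Setting this equal to supply: 603 - 0.5Ps = -372 + 6Ps, so Ps = 150.
Buyers pay Pb = 150 − 13 = 137; x' = -372 + 6·150 = 528.
Government outlay = subsidy × quantity = 13 × 528 = 6864.

Government cost = €6864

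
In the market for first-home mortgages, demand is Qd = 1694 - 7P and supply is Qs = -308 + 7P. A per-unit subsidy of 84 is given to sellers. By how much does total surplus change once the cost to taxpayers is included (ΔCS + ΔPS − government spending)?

Pre-subsidy: 1694 - 7P = -308 + 7P gives P* = 143, Q* = 693.
With the subsidy, sellers receive Ps = Pb + 84 for each unit, where Pb is the price buyers pay.
Supply in terms of Pb becomes Qs = -308 + 7(Pb + 84) = 280 + 7Pb. Setting this equal to demand: 1694 - 7Pb = 280 + 7Pb, so Pb = 101.
Sellers receive Ps = 101 + 84 = 185; Q' = 1694 − 7·101 = 987.
ΔCS = ½(693 + 987)(143 − 101) = 35280; ΔPS = ½(693 + 987)(185 − 143) = 35280.
Government spending = 84 × 987 = 82908.
Net change = 35280 + 35280 − 82908 = -12348. The loss equals the DWL triangle ½·84·294.

Net change in total surplus = -12348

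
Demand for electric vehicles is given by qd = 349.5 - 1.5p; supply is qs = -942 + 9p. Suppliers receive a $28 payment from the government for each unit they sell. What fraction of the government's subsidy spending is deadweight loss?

DWL / government spending = 6/67

Pre-subsidy: 349.5 - 1.5p = -942 + 9p gives p* = 123, q* = 165.
With the subsidy, sellers receive ps = pb + 28 for each unit, where pb is the price buyers pay.
Supply in terms of pb becomes qs = -942 + 9(pb + 28) = -690 + 9pb. Setting this equal to demand: 349.5 - 1.5pb = -690 + 9pb, so pb = 99.
Sellers receive ps = 99 + 28 = 127; q' = 349.5 − 1.5·99 = 201.
ΔCS = ½(165 + 201)(123 − 99) = 4392; ΔPS = ½(165 + 201)(127 − 123) = 732.
Government spending = 28 × 201 = 5628.
DWL = ½ × 28 × (201 − 165) = 504; fraction = 504 / 5628 = 6/67.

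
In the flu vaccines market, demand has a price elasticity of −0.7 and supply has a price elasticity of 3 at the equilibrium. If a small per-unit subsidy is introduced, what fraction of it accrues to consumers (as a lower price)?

Consumer share = 30/37

For a small subsidy around the equilibrium, the benefit split depends on the relative slopes, which at a point are proportional to the elasticities.
Buyer share = εs/(εs + |εd|) = 3/(3 + 0.7) = 30/37; seller share = |εd|/(εs + |εd|) = 7/37.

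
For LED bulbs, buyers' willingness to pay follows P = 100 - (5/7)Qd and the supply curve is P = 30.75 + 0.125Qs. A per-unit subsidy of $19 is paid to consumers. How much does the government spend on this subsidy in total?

Government cost = 93898/47

Pre-subsidy: 100 - (5/7)Q = 30.75 + 0.125Q gives Q* = 3878/47 and P* = 1930/47.
With the rebate, buyers effectively pay Pb = Ps − 19, where Ps is the price sellers receive.
On the curves, Pb = 100 - (5/7)Q and Ps = 30.75 + 0.125Q; the wedge Ps − Pb = 19 gives 30.75 + 0.125Q − (100 - (5/7)Q) = 19, so Q' = 4942/47.
Then Pb = 100 − (5/7)·(4942/47) = 1170/47 and Ps = 30.75 + 0.125·(4942/47) = 2063/47.
Government outlay = subsidy × quantity = 19 × 4942/47 = 93898/47.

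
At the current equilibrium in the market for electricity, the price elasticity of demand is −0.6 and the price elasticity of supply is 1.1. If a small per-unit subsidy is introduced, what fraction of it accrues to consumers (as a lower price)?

Consumer share = 11/17

For a small subsidy around the equilibrium, the benefit split depends on the relative slopes, which at a point are proportional to the elasticities.
Buyer share = εs/(εs + |εd|) = 1.1/(1.1 + 0.6) = 11/17; seller share = |εd|/(εs + |εd|) = 6/17.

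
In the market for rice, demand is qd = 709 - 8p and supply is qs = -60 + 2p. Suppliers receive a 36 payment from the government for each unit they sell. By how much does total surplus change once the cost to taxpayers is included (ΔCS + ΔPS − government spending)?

Net change in total surplus = -1036.8

Pre-subsidy: 709 - 8p = -60 + 2p gives p* = 76.9, q* = 93.8.
With the subsidy, sellers receive ps = pb + 36 for each unit, where pb is the price buyers pay.
Supply in terms of pb becomes qs = -60 + 2(pb + 36) = 12 + 2pb. Setting this equal to demand: 709 - 8pb = 12 + 2pb, so pb = 69.7.
Sellers receive ps = 69.7 + 36 = 105.7; q' = 709 − 8·69.7 = 151.4.
ΔCS = ½(93.8 + 151.4)(76.9 − 69.7) = 882.72; ΔPS = ½(93.8 + 151.4)(105.7 − 76.9) = 3530.88.
Government spending = 36 × 151.4 = 5450.4.
Net change = 882.72 + 3530.88 − 5450.4 = -1036.8. The loss equals the DWL triangle ½·36·57.6.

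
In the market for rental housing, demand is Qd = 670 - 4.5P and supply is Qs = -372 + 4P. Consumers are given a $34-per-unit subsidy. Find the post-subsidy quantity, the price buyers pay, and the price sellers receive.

Pre-subsidy: 670 - 4.5P = -372 + 4P gives P* = 2084/17, Q* = 2012/17.
With the rebate, buyers effectively pay Pb = Ps − 34, where Ps is the price sellers receive.
Demand in terms of Ps becomes Qd = 670 − 4.5(Ps − 34) = 823 - 4.5Ps. Setting this equal to supply: 823 - 4.5Ps = -372 + 4Ps, so Ps = 2390/17.
Buyers pay Pb = 2390/17 − 34 = 1812/17; Q' = -372 + 4·(2390/17) = 3236/17.

Q' = 3236/17; buyers pay 1812/17; sellers receive 2390/17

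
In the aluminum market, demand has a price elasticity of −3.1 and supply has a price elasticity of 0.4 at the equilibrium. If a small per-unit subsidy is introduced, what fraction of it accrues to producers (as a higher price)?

Producer share = 31/35

For a small subsidy around the equilibrium, the benefit split depends on the relative slopes, which at a point are proportional to the elasticities.
Buyer share = εs/(εs + |εd|) = 0.4/(0.4 + 3.1) = 4/35; seller share = |εd|/(εs + |εd|) = 31/35.
So producers capture 31/35 of the subsidy.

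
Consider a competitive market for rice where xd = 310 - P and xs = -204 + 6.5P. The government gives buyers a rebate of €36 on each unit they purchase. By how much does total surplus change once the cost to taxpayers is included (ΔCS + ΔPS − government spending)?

Pre-subsidy: 310 - P = -204 + 6.5P gives P* = 1028/15, x* = 3622/15.
With the rebate, buyers effectively pay Pb = Ps − 36, where Ps is the price sellers receive.
Demand in terms of Ps becomes xd = 310 − 1(Ps − 36) = 346 - Ps. Setting this equal to supply: 346 - Ps = -204 + 6.5Ps, so Ps = 220/3.
Buyers pay Pb = 220/3 − 36 = 112/3; x' = -204 + 6.5·(220/3) = 818/3.
ΔCS = ½(3622/15 + 818/3)(1028/15 − 112/3) = 8020.48; ΔPS = ½(3622/15 + 818/3)(220/3 − 1028/15) = 1233.92.
Government spending = 36 × 818/3 = 9816.
Net change = 8020.48 + 1233.92 − 9816 = -561.6. The loss equals the DWL triangle ½·36·31.2.

Net change in total surplus = -€561.6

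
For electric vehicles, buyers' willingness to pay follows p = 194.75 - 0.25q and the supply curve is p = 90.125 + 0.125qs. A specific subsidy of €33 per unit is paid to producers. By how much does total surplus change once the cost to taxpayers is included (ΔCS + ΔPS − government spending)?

Net change in total surplus = -€1452

Pre-subsidy: 194.75 - 0.25q = 90.125 + 0.125q gives q* = 279 and p* = 125.
With the subsidy, sellers receive ps = pb + 33 for each unit, where pb is the price buyers pay.
On the curves, pb = 194.75 - 0.25q and ps = 90.125 + 0.125q; the wedge ps − pb = 33 gives 90.125 + 0.125q − (194.75 - 0.25q) = 33, so q' = 367.
Then pb = 194.75 − 0.25·367 = 103 and ps = 90.125 + 0.125·367 = 136.
ΔCS = ½(279 + 367)(125 − 103) = 7106; ΔPS = ½(279 + 367)(136 − 125) = 3553.
Government spending = 33 × 367 = 12111.
Net change = 7106 + 3553 − 12111 = -1452. The loss equals the DWL triangle ½·33·88.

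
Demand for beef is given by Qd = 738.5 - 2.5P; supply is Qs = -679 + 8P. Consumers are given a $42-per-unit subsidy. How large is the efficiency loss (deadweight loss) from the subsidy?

Deadweight loss = $1680

Pre-subsidy: 738.5 - 2.5P = -679 + 8P gives P* = 135, Q* = 401.
With the rebate, buyers effectively pay Pb = Ps − 42, where Ps is the price sellers receive.
Demand in terms of Ps becomes Qd = 738.5 − 2.5(Ps − 42) = 843.5 - 2.5Ps. Setting this equal to supply: 843.5 - 2.5Ps = -679 + 8Ps, so Ps = 145.
Buyers pay Pb = 145 − 42 = 103; Q' = -679 + 8·145 = 481.
The subsidy expands output by 481 − 401 = 80 past the efficient level; on those units the gap between marginal cost and willingness to pay runs from 0 up to 42.
DWL = ½ × 42 × 80 = 1680.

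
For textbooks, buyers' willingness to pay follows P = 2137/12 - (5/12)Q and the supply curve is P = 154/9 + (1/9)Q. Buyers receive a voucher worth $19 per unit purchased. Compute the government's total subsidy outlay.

Pre-subsidy: 2137/12 - (5/12)Q = 154/9 + (1/9)Q gives Q* = 305 and P* = 51.
With the rebate, buyers effectively pay Pb = Ps − 19, where Ps is the price sellers receive.
On the curves, Pb = 2137/12 - (5/12)Q and Ps = 154/9 + (1/9)Q; the wedge Ps − Pb = 19 gives 154/9 + (1/9)Q − (2137/12 - (5/12)Q) = 19, so Q' = 341.
Then Pb = 2137/12 − (5/12)·341 = 36 and Ps = 154/9 + (1/9)·341 = 55.
Government outlay = subsidy × quantity = 19 × 341 = 6479.

Government cost = $6479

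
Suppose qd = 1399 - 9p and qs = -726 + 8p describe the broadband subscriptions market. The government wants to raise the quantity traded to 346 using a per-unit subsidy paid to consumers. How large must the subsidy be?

Required subsidy s = 17 per unit

At q = 346, invert demand for the buyer price: pb = (1399 − 346)/9 = 117; invert supply for the seller price: ps = (346 − (-726))/8 = 134.
The subsidy must fill the gap: s = ps − pb = 134 − 117 = 17.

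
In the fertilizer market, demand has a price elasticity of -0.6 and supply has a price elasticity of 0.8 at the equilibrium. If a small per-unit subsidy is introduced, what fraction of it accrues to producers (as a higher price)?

For a small subsidy around the equilibrium, the benefit split depends on the relative slopes, which at a point are proportional to the elasticities.
Buyer share = εs/(εs + |εd|) = 0.8/(0.8 + 0.6) = 4/7; seller share = |εd|/(εs + |εd|) = 3/7.
So producers capture 3/7 of the subsidy.

Producer share = 3/7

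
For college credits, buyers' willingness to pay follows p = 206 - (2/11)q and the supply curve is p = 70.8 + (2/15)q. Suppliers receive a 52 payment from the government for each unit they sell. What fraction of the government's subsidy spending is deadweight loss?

Pre-subsidy: 206 - (2/11)q = 70.8 + (2/15)q gives q* = 429 and p* = 128.
With the subsidy, sellers receive ps = pb + 52 for each unit, where pb is the price buyers pay.
On the curves, pb = 206 - (2/11)q and ps = 70.8 + (2/15)q; the wedge ps − pb = 52 gives 70.8 + (2/15)q − (206 - (2/11)q) = 52, so q' = 594.
Then pb = 206 − (2/11)·594 = 98 and ps = 70.8 + (2/15)·594 = 150.
ΔCS = ½(429 + 594)(128 − 98) = 15345; ΔPS = ½(429 + 594)(150 − 128) = 11253.
Government spending = 52 × 594 = 30888.
DWL = ½ × 52 × (594 − 429) = 4290; fraction = 4290 / 30888 = 5/36.

DWL / government spending = 5/36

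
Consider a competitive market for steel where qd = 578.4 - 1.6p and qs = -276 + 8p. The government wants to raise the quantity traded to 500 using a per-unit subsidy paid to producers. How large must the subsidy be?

Required subsidy s = 48 per unit

At q = 500, invert demand for the buyer price: pb = (578.4 − 500)/1.6 = 49; invert supply for the seller price: ps = (500 − (-276))/8 = 97.
The subsidy must fill the gap: s = ps − pb = 97 − 49 = 48.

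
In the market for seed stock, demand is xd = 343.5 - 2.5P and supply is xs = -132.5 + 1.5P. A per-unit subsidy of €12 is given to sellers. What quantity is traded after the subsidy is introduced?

x' = 57.25

Pre-subsidy: 343.5 - 2.5P = -132.5 + 1.5P gives P* = 119, x* = 46.
With the subsidy, sellers receive Ps = Pb + 12 for each unit, where Pb is the price buyers pay.
Supply in terms of Pb becomes xs = -132.5 + 1.5(Pb + 12) = -114.5 + 1.5Pb. Setting this equal to demand: 343.5 - 2.5Pb = -114.5 + 1.5Pb, so Pb = 114.5.
Sellers receive Ps = 114.5 + 12 = 126.5; x' = 343.5 − 2.5·114.5 = 57.25.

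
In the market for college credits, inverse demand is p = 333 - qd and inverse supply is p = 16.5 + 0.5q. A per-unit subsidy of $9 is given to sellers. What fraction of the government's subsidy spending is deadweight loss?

DWL / government spending = 3/217

Pre-subsidy: 333 - q = 16.5 + 0.5q gives q* = 211 and p* = 122.
With the subsidy, sellers receive ps = pb + 9 for each unit, where pb is the price buyers pay.
On the curves, pb = 333 - q and ps = 16.5 + 0.5q; the wedge ps − pb = 9 gives 16.5 + 0.5q − (333 - q) = 9, so q' = 217.
Then pb = 333 − 1·217 = 116 and ps = 16.5 + 0.5·217 = 125.
ΔCS = ½(211 + 217)(122 − 116) = 1284; ΔPS = ½(211 + 217)(125 − 122) = 642.
Government spending = 9 × 217 = 1953.
DWL = ½ × 9 × (217 − 211) = 27; fraction = 27 / 1953 = 3/217.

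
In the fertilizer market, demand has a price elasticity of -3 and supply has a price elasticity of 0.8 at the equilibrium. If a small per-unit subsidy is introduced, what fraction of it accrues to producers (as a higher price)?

Producer share = 15/19

For a small subsidy around the equilibrium, the benefit split depends on the relative slopes, which at a point are proportional to the elasticities.
Buyer share = εs/(εs + |εd|) = 0.8/(0.8 + 3) = 4/19; seller share = |εd|/(εs + |εd|) = 15/19.
So producers capture 15/19 of the subsidy.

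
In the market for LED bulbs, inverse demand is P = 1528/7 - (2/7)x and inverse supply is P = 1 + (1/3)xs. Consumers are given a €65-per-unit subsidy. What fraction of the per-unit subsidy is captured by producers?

Pre-subsidy: 1528/7 - (2/7)x = 1 + (1/3)x gives x* = 351 and P* = 118.
With the rebate, buyers effectively pay Pb = Ps − 65, where Ps is the price sellers receive.
On the curves, Pb = 1528/7 - (2/7)x and Ps = 1 + (1/3)x; the wedge Ps − Pb = 65 gives 1 + (1/3)x − (1528/7 - (2/7)x) = 65, so x' = 456.
Then Pb = 1528/7 − (2/7)·456 = 88 and Ps = 1 + (1/3)·456 = 153.
Buyers' price falls by P* − Pb = 118 − 88 = 30; sellers' price rises by Ps − P* = 153 − 118 = 35.
So producers capture 35/65 = 7/13 of each unit of subsidy.

Producer share = 7/13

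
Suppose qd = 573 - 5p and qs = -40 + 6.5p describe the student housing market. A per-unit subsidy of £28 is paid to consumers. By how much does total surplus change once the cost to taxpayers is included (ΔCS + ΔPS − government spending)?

Pre-subsidy: 573 - 5p = -40 + 6.5p gives p* = 1226/23, q* = 7049/23.
With the rebate, buyers effectively pay pb = ps − 28, where ps is the price sellers receive.
Demand in terms of ps becomes qd = 573 − 5(ps − 28) = 713 - 5ps. Setting this equal to supply: 713 - 5ps = -40 + 6.5ps, so ps = 1506/23.
Buyers pay pb = 1506/23 − 28 = 862/23; q' = -40 + 6.5·(1506/23) = 8869/23.
ΔCS = ½(7049/23 + 8869/23)(1226/23 − 862/23) = 2897076/529; ΔPS = ½(7049/23 + 8869/23)(1506/23 − 1226/23) = 2228520/529.
Government spending = 28 × 8869/23 = 248332/23.
Net change = 2897076/529 + 2228520/529 − 248332/23 = -25480/23. The loss equals the DWL triangle ½·28·1820/23.

Net change in total surplus = -25480/23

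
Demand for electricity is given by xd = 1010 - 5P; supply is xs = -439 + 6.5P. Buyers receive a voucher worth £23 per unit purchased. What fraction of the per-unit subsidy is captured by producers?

Pre-subsidy: 1010 - 5P = -439 + 6.5P gives P* = 126, x* = 380.
With the rebate, buyers effectively pay Pb = Ps − 23, where Ps is the price sellers receive.
Demand in terms of Ps becomes xd = 1010 − 5(Ps − 23) = 1125 - 5Ps. Setting this equal to supply: 1125 - 5Ps = -439 + 6.5Ps, so Ps = 136.
Buyers pay Pb = 136 − 23 = 113; x' = -439 + 6.5·136 = 445.
Buyers' price falls by P* − Pb = 126 − 113 = 13; sellers' price rises by Ps − P* = 136 − 126 = 10.
So producers capture 10/23 = 10/23 of each unit of subsidy.

Producer share = 10/23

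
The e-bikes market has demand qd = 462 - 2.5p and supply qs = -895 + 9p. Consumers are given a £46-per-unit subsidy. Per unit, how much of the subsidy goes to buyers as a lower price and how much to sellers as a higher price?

Buyers gain £36 per unit; sellers gain £10 per unit

Pre-subsidy: 462 - 2.5p = -895 + 9p gives p* = 118, q* = 167.
With the rebate, buyers effectively pay pb = ps − 46, where ps is the price sellers receive.
Demand in terms of ps becomes qd = 462 − 2.5(ps − 46) = 577 - 2.5ps. Setting this equal to supply: 577 - 2.5ps = -895 + 9ps, so ps = 128.
Buyers pay pb = 128 − 46 = 82; q' = -895 + 9·128 = 257.
Buyers' price falls by p* − pb = 118 − 82 = 36; sellers' price rises by ps − p* = 128 − 118 = 10.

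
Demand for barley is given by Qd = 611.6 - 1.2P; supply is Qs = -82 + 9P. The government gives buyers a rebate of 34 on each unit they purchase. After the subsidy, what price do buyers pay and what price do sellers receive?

Pre-subsidy: 611.6 - 1.2P = -82 + 9P gives P* = 68, Q* = 530.
With the rebate, buyers effectively pay Pb = Ps − 34, where Ps is the price sellers receive.
Demand in terms of Ps becomes Qd = 611.6 − 1.2(Ps − 34) = 652.4 - 1.2Ps. Setting this equal to supply: 652.4 - 1.2Ps = -82 + 9Ps, so Ps = 72.
Buyers pay Pb = 72 − 34 = 38; Q' = -82 + 9·72 = 566.

Buyers pay 38; sellers receive 72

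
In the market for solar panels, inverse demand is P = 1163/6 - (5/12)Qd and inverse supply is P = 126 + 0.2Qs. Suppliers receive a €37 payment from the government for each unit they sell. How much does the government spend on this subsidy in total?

Pre-subsidy: 1163/6 - (5/12)Q = 126 + 0.2Q gives Q* = 110 and P* = 148.
With the subsidy, sellers receive Ps = Pb + 37 for each unit, where Pb is the price buyers pay.
On the curves, Pb = 1163/6 - (5/12)Q and Ps = 126 + 0.2Q; the wedge Ps − Pb = 37 gives 126 + 0.2Q − (1163/6 - (5/12)Q) = 37, so Q' = 170.
Then Pb = 1163/6 − (5/12)·170 = 123 and Ps = 126 + 0.2·170 = 160.
Government outlay = subsidy × quantity = 37 × 170 = 6290.

Government cost = €6290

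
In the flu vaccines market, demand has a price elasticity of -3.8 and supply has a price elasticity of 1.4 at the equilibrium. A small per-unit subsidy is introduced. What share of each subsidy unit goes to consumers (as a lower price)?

For a small subsidy around the equilibrium, the benefit split depends on the relative slopes, which at a point are proportional to the elasticities.
Buyer share = εs/(εs + |εd|) = 1.4/(1.4 + 3.8) = 7/26; seller share = |εd|/(εs + |εd|) = 19/26.

Consumer share = 7/26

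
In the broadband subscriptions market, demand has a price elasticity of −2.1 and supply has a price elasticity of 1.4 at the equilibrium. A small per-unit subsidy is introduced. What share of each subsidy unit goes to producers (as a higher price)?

Producer share = 0.6

For a small subsidy around the equilibrium, the benefit split depends on the relative slopes, which at a point are proportional to the elasticities.
Buyer share = εs/(εs + |εd|) = 1.4/(1.4 + 2.1) = 0.4; seller share = |εd|/(εs + |εd|) = 0.6.
So producers capture 0.6 of the subsidy.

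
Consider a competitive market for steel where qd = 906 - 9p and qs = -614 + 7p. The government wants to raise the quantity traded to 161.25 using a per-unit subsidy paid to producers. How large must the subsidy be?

Required subsidy s = 28 per unit

At q = 161.25, invert demand for the buyer price: pb = (906 − 161.25)/9 = 82.75; invert supply for the seller price: ps = (161.25 − (-614))/7 = 110.75.
The subsidy must fill the gap: s = ps − pb = 110.75 − 82.75 = 28.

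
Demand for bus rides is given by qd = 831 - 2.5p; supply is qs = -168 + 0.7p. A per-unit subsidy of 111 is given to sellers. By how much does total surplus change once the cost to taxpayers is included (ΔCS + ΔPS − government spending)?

Net change in total surplus = -3369.0234375

Pre-subsidy: 831 - 2.5p = -168 + 0.7p gives p* = 312.1875, q* = 50.53125.
With the subsidy, sellers receive ps = pb + 111 for each unit, where pb is the price buyers pay.
Supply in terms of pb becomes qs = -168 + 0.7(pb + 111) = -90.3 + 0.7pb. Setting this equal to demand: 831 - 2.5pb = -90.3 + 0.7pb, so pb = 287.90625.
Sellers receive ps = 287.90625 + 111 = 398.90625; q' = 831 − 2.5·287.90625 = 111.234375.
ΔCS = ½(50.53125 + 111.234375)(312.1875 − 287.90625) = 1963.935791015625; ΔPS = ½(50.53125 + 111.234375)(398.90625 − 312.1875) = 7014.056396484375.
Government spending = 111 × 111.234375 = 12347.015625.
Net change = 1963.935791015625 + 7014.056396484375 − 12347.015625 = -3369.0234375. The loss equals the DWL triangle ½·111·60.703125.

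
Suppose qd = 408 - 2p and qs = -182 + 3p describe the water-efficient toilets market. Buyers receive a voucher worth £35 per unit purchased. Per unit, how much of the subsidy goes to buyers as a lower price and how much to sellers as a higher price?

Pre-subsidy: 408 - 2p = -182 + 3p gives p* = 118, q* = 172.
With the rebate, buyers effectively pay pb = ps − 35, where ps is the price sellers receive.
Demand in terms of ps becomes qd = 408 − 2(ps − 35) = 478 - 2ps. Setting this equal to supply: 478 - 2ps = -182 + 3ps, so ps = 132.
Buyers pay pb = 132 − 35 = 97; q' = -182 + 3·132 = 214.
Buyers' price falls by p* − pb = 118 − 97 = 21; sellers' price rises by ps − p* = 132 − 118 = 14.

Buyers gain £21 per unit; sellers gain £14 per unit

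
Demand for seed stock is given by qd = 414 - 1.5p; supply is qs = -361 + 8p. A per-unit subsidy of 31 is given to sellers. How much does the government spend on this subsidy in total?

Pre-subsidy: 414 - 1.5p = -361 + 8p gives p* = 1550/19, q* = 5541/19.
With the subsidy, sellers receive ps = pb + 31 for each unit, where pb is the price buyers pay.
Supply in terms of pb becomes qs = -361 + 8(pb + 31) = -113 + 8pb. Setting this equal to demand: 414 - 1.5pb = -113 + 8pb, so pb = 1054/19.
Sellers receive ps = 1054/19 + 31 = 1643/19; q' = 414 − 1.5·(1054/19) = 6285/19.
Government outlay = subsidy × quantity = 31 × 6285/19 = 194835/19.

Government cost = 194835/19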